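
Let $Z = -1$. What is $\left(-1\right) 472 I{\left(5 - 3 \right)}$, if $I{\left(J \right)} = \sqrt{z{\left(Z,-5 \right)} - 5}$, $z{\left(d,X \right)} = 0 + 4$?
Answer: $- 472 i \approx - 472.0 i$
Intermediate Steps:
$z{\left(d,X \right)} = 4$
$I{\left(J \right)} = i$ ($I{\left(J \right)} = \sqrt{4 - 5} = \sqrt{-1} = i$)
$\left(-1\right) 472 I{\left(5 - 3 \right)} = \left(-1\right) 472 i = - 472 i$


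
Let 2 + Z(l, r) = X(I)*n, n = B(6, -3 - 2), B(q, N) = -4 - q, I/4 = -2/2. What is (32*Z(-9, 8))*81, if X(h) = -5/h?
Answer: -37584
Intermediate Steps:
I = -4 (I = 4*(-2/2) = 4*(-2*1/2) = 4*(-1) = -4)
n = -10 (n = -4 - 1*6 = -4 - 6 = -10)
Z(l, r) = -29/2 (Z(l, r) = -2 - 5/(-4)*(-10) = -2 - 5*(-1/4)*(-10) = -2 + (5/4)*(-10) = -2 - 25/2 = -29/2)
(32*Z(-9, 8))*81 = (32*(-29/2))*81 = -464*81 = -37584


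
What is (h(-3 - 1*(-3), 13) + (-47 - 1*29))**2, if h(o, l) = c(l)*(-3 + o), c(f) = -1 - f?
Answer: 1156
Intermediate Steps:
h(o, l) = (-1 - l)*(-3 + o)
(h(-3 - 1*(-3), 13) + (-47 - 1*29))**2 = (-(1 + 13)*(-3 + (-3 - 1*(-3))) + (-47 - 1*29))**2 = (-1*14*(-3 + (-3 + 3)) + (-47 - 29))**2 = (-1*14*(-3 + 0) - 76)**2 = (-1*14*(-3) - 76)**2 = (42 - 76)**2 = (-34)**2 = 1156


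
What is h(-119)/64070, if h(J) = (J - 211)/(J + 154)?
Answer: -33/224245 ≈ -0.00014716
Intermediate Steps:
h(J) = (-211 + J)/(154 + J)
h(-119)/64070 = ((-211 - 119)/(154 - 119))/64070 = (-330/35)*(1/64070) = ((1/35)*(-330))*(1/64070) = -66/7*1/64070 = -33/224245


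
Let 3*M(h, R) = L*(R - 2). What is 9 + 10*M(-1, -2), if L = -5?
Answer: 227/3 ≈ 75.667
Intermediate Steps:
M(h, R) = 10/3 - 5*R/3 (M(h, R) = (-5*(R - 2))/3 = (-5*(-2 + R))/3 = (10 - 5*R)/3 = 10/3 - 5*R/3)
9 + 10*M(-1, -2) = 9 + 10*(10/3 - 5/3*(-2)) = 9 + 10*(10/3 + 10/3) = 9 + 10*(20/3) = 9 + 200/3 = 227/3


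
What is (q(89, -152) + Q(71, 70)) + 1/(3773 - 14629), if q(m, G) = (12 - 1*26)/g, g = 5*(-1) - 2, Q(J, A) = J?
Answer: 792487/10856 ≈ 73.000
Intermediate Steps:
g = -7 (g = -5 - 2 = -7)
q(m, G) = 2 (q(m, G) = (12 - 1*26)/(-7) = (12 - 26)*(-⅐) = -14*(-⅐) = 2)
(q(89, -152) + Q(71, 70)) + 1/(3773 - 14629) = (2 + 71) + 1/(3773 - 14629) = 73 + 1/(-10856) = 73 - 1/10856 = 792487/10856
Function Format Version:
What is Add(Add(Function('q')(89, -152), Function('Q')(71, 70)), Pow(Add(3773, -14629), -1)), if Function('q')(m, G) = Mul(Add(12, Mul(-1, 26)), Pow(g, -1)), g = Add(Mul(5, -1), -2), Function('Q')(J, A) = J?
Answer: Rational(792487, 10856) ≈ 73.000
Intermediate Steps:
g = -7 (g = Add(-5, -2) = -7)
Function('q')(m, G) = 2 (Function('q')(m, G) = Mul(Add(12, Mul(-1, 26)), Pow(-7, -1)) = Mul(Add(12, -26), Rational(-1, 7)) = Mul(-14, Rational(-1, 7)) = 2)
Add(Add(Function('q')(89, -152), Function('Q')(71, 70)), Pow(Add(3773, -14629), -1)) = Add(Add(2, 71), Pow(Add(3773, -14629), -1)) = Add(73, Pow(-10856, -1)) = Add(73, Rational(-1, 10856)) = Rational(792487, 10856)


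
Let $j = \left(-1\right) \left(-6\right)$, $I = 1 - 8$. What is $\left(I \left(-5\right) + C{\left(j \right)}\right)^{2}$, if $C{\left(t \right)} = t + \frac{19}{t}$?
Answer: $\frac{70225}{36} \approx 1950.7$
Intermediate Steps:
$I = -7$
$j = 6$
$\left(I \left(-5\right) + C{\left(j \right)}\right)^{2} = \left(\left(-7\right) \left(-5\right) + \left(6 + \frac{19}{6}\right)\right)^{2} = \left(35 + \left(6 + 19 \cdot \frac{1}{6}\right)\right)^{2} = \left(35 + \left(6 + \frac{19}{6}\right)\right)^{2} = \left(35 + \frac{55}{6}\right)^{2} = \left(\frac{265}{6}\right)^{2} = \frac{70225}{36}$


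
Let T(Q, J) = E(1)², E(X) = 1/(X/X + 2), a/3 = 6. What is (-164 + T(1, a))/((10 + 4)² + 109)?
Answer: -295/549 ≈ -0.53734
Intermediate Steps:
a = 18 (a = 3*6 = 18)
E(X) = ⅓ (E(X) = 1/(1 + 2) = 1/3 = ⅓)
T(Q, J) = ⅑ (T(Q, J) = (⅓)² = ⅑)
(-164 + T(1, a))/((10 + 4)² + 109) = (-164 + ⅑)/((10 + 4)² + 109) = -1475/(9*(14² + 109)) = -1475/(9*(196 + 109)) = -1475/9/305 = -1475/9*1/305 = -295/549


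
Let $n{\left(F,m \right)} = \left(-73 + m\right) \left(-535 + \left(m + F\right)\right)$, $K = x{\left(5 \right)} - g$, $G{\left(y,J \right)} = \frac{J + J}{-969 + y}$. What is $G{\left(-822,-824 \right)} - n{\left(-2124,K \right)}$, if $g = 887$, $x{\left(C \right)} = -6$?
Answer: $- \frac{6145334864}{1791} \approx -3.4312 \cdot 10^{6}$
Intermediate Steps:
$G{\left(y,J \right)} = \frac{2 J}{-969 + y}$
$K = -893$ ($K = -6 - 887 = -893$)
$n{\left(F,m \right)} = \left(-73 + m\right) \left(-535 + F + m\right)$ ($n{\left(F,m \right)} = \left(-73 + m\right) \left(-535 + \left(F + m\right)\right) = \left(-73 + m\right) \left(-535 + F + m\right)$)
$G{\left(-822,-824 \right)} - n{\left(-2124,K \right)} = 2 \left(-824\right) \frac{1}{-969 - 822} - \left(39055 + \left(-893\right)^{2} - -542944 - -155052 - -1896732\right) = 2 \left(-824\right) \frac{1}{-1791} - \left(39055 + 797449 + 542944 + 155052 + 1896732\right) = 2 \left(-824\right) \left(- \frac{1}{1791}\right) - 3431232 = \frac{1648}{1791} - 3431232 = - \frac{6145334864}{1791}$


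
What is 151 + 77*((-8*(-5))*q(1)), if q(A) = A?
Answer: 3231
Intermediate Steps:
151 + 77*((-8*(-5))*q(1)) = 151 + 77*(-8*(-5)*1) = 151 + 77*(40*1) = 151 + 77*40 = 151 + 3080 = 3231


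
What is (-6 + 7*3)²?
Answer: 225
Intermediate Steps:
(-6 + 7*3)² = (-6 + 21)² = 15² = 225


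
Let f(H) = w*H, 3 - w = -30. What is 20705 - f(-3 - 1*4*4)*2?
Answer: 21959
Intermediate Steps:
w = 33 (w = 3 - 1*(-30) = 3 + 30 = 33)
f(H) = 33*H
20705 - f(-3 - 1*4*4)*2 = 20705 - 33*(-3 - 1*4*4)*2 = 20705 - 33*(-3 - 4*4)*2 = 20705 - 33*(-3 - 16)*2 = 20705 - 33*(-19)*2 = 20705 - (-627)*2 = 20705 - 1*(-1254) = 20705 + 1254 = 21959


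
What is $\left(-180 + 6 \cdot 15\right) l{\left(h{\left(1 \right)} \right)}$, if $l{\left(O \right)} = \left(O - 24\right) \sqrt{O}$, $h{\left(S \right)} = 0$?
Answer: $0$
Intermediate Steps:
$l{\left(O \right)} = \sqrt{O} \left(-24 + O\right)$ ($l{\left(O \right)} = \left(O - 24\right) \sqrt{O} = \left(-24 + O\right) \sqrt{O} = \sqrt{O} \left(-24 + O\right)$)
$\left(-180 + 6 \cdot 15\right) l{\left(h{\left(1 \right)} \right)} = \left(-180 + 6 \cdot 15\right) \sqrt{0} \left(-24 + 0\right) = \left(-180 + 90\right) 0 \left(-24\right) = \left(-90\right) 0 = 0$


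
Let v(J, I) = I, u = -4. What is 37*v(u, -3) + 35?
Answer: -76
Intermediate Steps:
37*v(u, -3) + 35 = 37*(-3) + 35 = -111 + 35 = -76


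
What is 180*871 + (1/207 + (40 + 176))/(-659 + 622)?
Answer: 1200733307/7659 ≈ 1.5677e+5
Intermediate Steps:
180*871 + (1/207 + (40 + 176))/(-659 + 622) = 156780 + (1/207 + 216)/(-37) = 156780 + (44713/207)*(-1/37) = 156780 - 44713/7659 = 1200733307/7659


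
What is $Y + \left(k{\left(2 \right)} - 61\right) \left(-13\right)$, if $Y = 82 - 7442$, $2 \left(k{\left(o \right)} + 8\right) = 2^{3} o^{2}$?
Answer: $-6671$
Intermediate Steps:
$k{\left(o \right)} = -8 + 4 o^{2}$ ($k{\left(o \right)} = -8 + \frac{2^{3} o^{2}}{2} = -8 + \frac{8 o^{2}}{2} = -8 + 4 o^{2}$)
$Y = -7360$
$Y + \left(k{\left(2 \right)} - 61\right) \left(-13\right) = -7360 + \left(\left(-8 + 4 \cdot 2^{2}\right) - 61\right) \left(-13\right) = -7360 + \left(\left(-8 + 4 \cdot 4\right) - 61\right) \left(-13\right) = -7360 + \left(\left(-8 + 16\right) - 61\right) \left(-13\right) = -7360 + \left(8 - 61\right) \left(-13\right) = -7360 - -689 = -7360 + 689 = -6671$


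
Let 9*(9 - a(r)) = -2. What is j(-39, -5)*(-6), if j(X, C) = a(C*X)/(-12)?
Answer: 83/18 ≈ 4.6111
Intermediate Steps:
a(r) = 83/9 (a(r) = 9 - 1/9*(-2) = 9 + 2/9 = 83/9)
j(X, C) = -83/108 (j(X, C) = (83/9)/(-12) = (83/9)*(-1/12) = -83/108)
j(-39, -5)*(-6) = -83/108*(-6) = 83/18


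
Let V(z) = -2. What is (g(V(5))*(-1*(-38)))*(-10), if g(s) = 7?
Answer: -2660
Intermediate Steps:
(g(V(5))*(-1*(-38)))*(-10) = (7*(-1*(-38)))*(-10) = (7*38)*(-10) = 266*(-10) = -2660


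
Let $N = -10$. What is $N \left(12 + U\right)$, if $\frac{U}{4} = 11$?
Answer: $-560$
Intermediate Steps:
$U = 44$ ($U = 4 \cdot 11 = 44$)
$N \left(12 + U\right) = - 10 \left(12 + 44\right) = \left(-10\right) 56 = -560$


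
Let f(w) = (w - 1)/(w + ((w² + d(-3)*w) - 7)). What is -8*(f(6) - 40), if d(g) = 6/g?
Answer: 7320/23 ≈ 318.26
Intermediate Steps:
f(w) = (-1 + w)/(-7 + w² - w) (f(w) = (w - 1)/(w + ((w² + (6/(-3))*w) - 7)) = (-1 + w)/(w + ((w² + (6*(-⅓))*w) - 7)) = (-1 + w)/(w + ((w² - 2*w) - 7)) = (-1 + w)/(w + (-7 + w² - 2*w)) = (-1 + w)/(-7 + w² - w))
-8*(f(6) - 40) = -8*((-1 + 6)/(-7 + 6² - 1*6) - 40) = -8*(5/(-7 + 36 - 6) - 40) = -8*(5/23 - 40) = -8*(-915/23) = 7320/23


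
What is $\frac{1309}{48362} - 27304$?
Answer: $- \frac{1320474739}{48362} \approx -27304.0$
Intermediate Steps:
$\frac{1309}{48362} - 27304 = - \frac{1320474739}{48362}$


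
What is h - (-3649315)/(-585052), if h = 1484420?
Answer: 868459240525/585052 ≈ 1.4844e+6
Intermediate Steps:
h - (-3649315)/(-585052) = 1484420 - (-3649315)/(-585052) = 1484420 - (-3649315)*(-1)/585052 = 1484420 - 1*3649315/585052 = 1484420 - 3649315/585052 = 868459240525/585052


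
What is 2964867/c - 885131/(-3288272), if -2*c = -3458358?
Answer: 289226643007/145795150992 ≈ 1.9838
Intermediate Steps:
c = 1729179 (c = -½*(-3458358) = 1729179)
2964867/c - 885131/(-3288272) = 2964867/1729179 - 885131/(-3288272) = 2964867*(1/1729179) - 885131*(-1/3288272) = 988289/576393 + 68087/252944 = 289226643007/145795150992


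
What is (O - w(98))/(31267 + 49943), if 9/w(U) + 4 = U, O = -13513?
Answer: -1270231/7633740 ≈ -0.16640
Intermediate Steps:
w(U) = 9/(-4 + U)
(O - w(98))/(31267 + 49943) = (-13513 - 9/(-4 + 98))/(31267 + 49943) = (-13513 - 9/94)/81210 = (-13513 - 9/94)*(1/81210) = -1270231/94*1/81210 = -1270231/7633740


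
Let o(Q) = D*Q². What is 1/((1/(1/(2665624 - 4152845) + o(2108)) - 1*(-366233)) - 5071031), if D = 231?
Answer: -1526612106498863/7182401585431636157453 ≈ -2.1255e-7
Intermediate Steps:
o(Q) = 231*Q²
1/((1/(1/(2665624 - 4152845) + o(2108)) - 1*(-366233)) - 5071031) = 1/((1/(1/(2665624 - 4152845) + 231*2108²) - 1*(-366233)) - 5071031) = 1/((1/(1/(-1487221) + 231*4443664) + 366233) - 5071031) = 1/((1/(-1/1487221 + 1026486384) + 366233) - 5071031) = 1/((1/(1526612106498863/1487221) + 366233) - 5071031) = 1/((1487221/1526612106498863 + 366233) - 5071031) = 1/(559095731599399580300/1526612106498863 - 5071031) = 1/(-7182401585431636157453/1526612106498863) = -1526612106498863/7182401585431636157453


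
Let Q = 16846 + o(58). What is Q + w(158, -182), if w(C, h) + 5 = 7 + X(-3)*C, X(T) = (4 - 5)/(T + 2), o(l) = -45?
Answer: 16961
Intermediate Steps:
X(T) = -1/(2 + T)
Q = 16801 (Q = 16846 - 45 = 16801)
w(C, h) = 2 + C (w(C, h) = -5 + (7 + (-1/(2 - 3))*C) = -5 + (7 + (-1/(-1))*C) = -5 + (7 + (-1*(-1))*C) = -5 + (7 + 1*C) = -5 + (7 + C) = 2 + C)
Q + w(158, -182) = 16801 + (2 + 158) = 16801 + 160 = 16961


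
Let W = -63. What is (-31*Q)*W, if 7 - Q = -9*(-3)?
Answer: -39060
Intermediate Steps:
Q = -20 (Q = 7 - (-9)*(-3) = 7 - 1*27 = 7 - 27 = -20)
(-31*Q)*W = -31*(-20)*(-63) = 620*(-63) = -39060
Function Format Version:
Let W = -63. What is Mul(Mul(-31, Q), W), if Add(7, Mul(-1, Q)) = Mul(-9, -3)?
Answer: -39060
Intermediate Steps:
Q = -20 (Q = Add(7, Mul(-1, Mul(-9, -3))) = Add(7, Mul(-1, 27)) = Add(7, -27) = -20)
Mul(Mul(-31, Q), W) = Mul(Mul(-31, -20), -63) = Mul(620, -63) = -39060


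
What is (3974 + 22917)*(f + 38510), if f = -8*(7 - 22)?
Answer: 1038799330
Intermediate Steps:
f = 120 (f = -8*(-15) = 120)
(3974 + 22917)*(f + 38510) = (3974 + 22917)*(120 + 38510) = 26891*38630 = 1038799330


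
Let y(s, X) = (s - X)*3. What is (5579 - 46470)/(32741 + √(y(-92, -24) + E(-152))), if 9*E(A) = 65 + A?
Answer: -4016436693/3215919884 + 40891*I*√1923/3215919884 ≈ -1.2489 + 0.00055759*I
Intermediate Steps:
E(A) = 65/9 + A/9 (E(A) = (65 + A)/9 = 65/9 + A/9)
y(s, X) = -3*X + 3*s
(5579 - 46470)/(32741 + √(y(-92, -24) + E(-152))) = (5579 - 46470)/(32741 + √((-3*(-24) + 3*(-92)) + (65/9 + (⅑)*(-152)))) = -40891/(32741 + √((72 - 276) + (65/9 - 152/9))) = -40891/(32741 + √(-204 - 29/3)) = -40891/(32741 + √(-641/3)) = -40891/(32741 + I*√1923/3)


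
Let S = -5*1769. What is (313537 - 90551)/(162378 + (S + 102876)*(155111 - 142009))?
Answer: 111493/616078270 ≈ 0.00018097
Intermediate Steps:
S = -8845
(313537 - 90551)/(162378 + (S + 102876)*(155111 - 142009)) = (313537 - 90551)/(162378 + (-8845 + 102876)*(155111 - 142009)) = 222986/(162378 + 94031*13102) = 222986/(162378 + 1231994162) = 222986/1232156540 = 222986*(1/1232156540) = 111493/616078270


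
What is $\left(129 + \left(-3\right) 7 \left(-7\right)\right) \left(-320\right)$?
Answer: $-88320$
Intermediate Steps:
$\left(129 + \left(-3\right) 7 \left(-7\right)\right) \left(-320\right) = \left(129 - -147\right) \left(-320\right) = \left(129 + 147\right) \left(-320\right) = 276 \left(-320\right) = -88320$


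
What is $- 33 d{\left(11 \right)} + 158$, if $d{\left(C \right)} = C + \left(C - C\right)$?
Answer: $-205$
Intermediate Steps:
$d{\left(C \right)} = C$ ($d{\left(C \right)} = C + 0 = C$)
$- 33 d{\left(11 \right)} + 158 = \left(-33\right) 11 + 158 = -363 + 158 = -205$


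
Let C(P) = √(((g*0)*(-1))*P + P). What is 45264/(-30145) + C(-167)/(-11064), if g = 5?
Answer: -45264/30145 - I*√167/11064 ≈ -1.5015 - 0.001168*I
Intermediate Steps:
C(P) = √P (C(P) = √(((5*0)*(-1))*P + P) = √((0*(-1))*P + P) = √(0*P + P) = √(0 + P) = √P)
45264/(-30145) + C(-167)/(-11064) = 45264/(-30145) + √(-167)/(-11064) = 45264*(-1/30145) + (I*√167)*(-1/11064) = -45264/30145 - I*√167/11064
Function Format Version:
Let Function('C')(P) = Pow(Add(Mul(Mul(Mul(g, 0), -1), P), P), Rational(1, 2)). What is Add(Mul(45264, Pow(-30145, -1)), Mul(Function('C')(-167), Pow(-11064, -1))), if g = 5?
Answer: Add(Rational(-45264, 30145), Mul(Rational(-1, 11064), I, Pow(167, Rational(1, 2)))) ≈ Add(-1.5015, Mul(-0.0011680, I))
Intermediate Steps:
Function('C')(P) = Pow(P, Rational(1, 2)) (Function('C')(P) = Pow(Add(Mul(Mul(Mul(5, 0), -1), P), P), Rational(1, 2)) = Pow(Add(Mul(Mul(0, -1), P), P), Rational(1, 2)) = Pow(Add(Mul(0, P), P), Rational(1, 2)) = Pow(Add(0, P), Rational(1, 2)) = Pow(P, Rational(1, 2)))
Add(Mul(45264, Pow(-30145, -1)), Mul(Function('C')(-167), Pow(-11064, -1))) = Add(Mul(45264, Pow(-30145, -1)), Mul(Pow(-167, Rational(1, 2)), Pow(-11064, -1))) = Add(Mul(45264, Rational(-1, 30145)), Mul(Mul(I, Pow(167, Rational(1, 2))), Rational(-1, 11064))) = Add(Rational(-45264, 30145), Mul(Rational(-1, 11064), I, Pow(167, Rational(1, 2))))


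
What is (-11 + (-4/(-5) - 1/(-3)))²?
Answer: 21904/225 ≈ 97.351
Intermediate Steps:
(-11 + (-4/(-5) - 1/(-3)))² = (-11 + (-4*(-⅕) - 1*(-⅓)))² = (-11 + (⅘ + ⅓))² = (-11 + 17/15)² = (-148/15)² = 21904/225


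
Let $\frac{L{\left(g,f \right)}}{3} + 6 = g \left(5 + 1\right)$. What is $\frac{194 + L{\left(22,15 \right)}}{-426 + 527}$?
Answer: $\frac{572}{101} \approx 5.6634$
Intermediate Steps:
$L{\left(g,f \right)} = -18 + 18 g$ ($L{\left(g,f \right)} = -18 + 3 g \left(5 + 1\right) = -18 + 3 g 6 = -18 + 3 \cdot 6 g = -18 + 18 g$)
$\frac{194 + L{\left(22,15 \right)}}{-426 + 527} = \frac{194 + \left(-18 + 18 \cdot 22\right)}{-426 + 527} = \frac{194 + \left(-18 + 396\right)}{101} = \frac{194 + 378}{101} = \frac{1}{101} \cdot 572 = \frac{572}{101}$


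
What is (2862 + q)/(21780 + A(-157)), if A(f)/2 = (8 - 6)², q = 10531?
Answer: 13393/21788 ≈ 0.61470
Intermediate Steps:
A(f) = 8 (A(f) = 2*(8 - 6)² = 2*2² = 2*4 = 8)
(2862 + q)/(21780 + A(-157)) = (2862 + 10531)/(21780 + 8) = 13393/21788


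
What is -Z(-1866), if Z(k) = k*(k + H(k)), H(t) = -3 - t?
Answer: -5598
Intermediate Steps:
Z(k) = -3*k (Z(k) = k*(k + (-3 - k)) = k*(-3) = -3*k)
-Z(-1866) = -(-3)*(-1866) = -1*5598 = -5598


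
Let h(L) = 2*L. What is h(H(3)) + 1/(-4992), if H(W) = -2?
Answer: -19969/4992 ≈ -4.0002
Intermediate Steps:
h(H(3)) + 1/(-4992) = 2*(-2) + 1/(-4992) = -4 - 1/4992 = -19969/4992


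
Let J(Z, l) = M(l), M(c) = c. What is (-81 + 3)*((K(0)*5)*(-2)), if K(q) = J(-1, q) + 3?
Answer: 2340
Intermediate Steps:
J(Z, l) = l
K(q) = 3 + q (K(q) = q + 3 = 3 + q)
(-81 + 3)*((K(0)*5)*(-2)) = (-81 + 3)*(((3 + 0)*5)*(-2)) = -78*3*5*(-2) = -1170*(-2) = -78*(-30) = 2340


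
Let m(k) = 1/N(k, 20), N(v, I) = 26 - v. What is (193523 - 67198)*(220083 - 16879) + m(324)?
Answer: 7649584099399/298 ≈ 2.5670e+10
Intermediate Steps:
m(k) = 1/(26 - k)
(193523 - 67198)*(220083 - 16879) + m(324) = (193523 - 67198)*(220083 - 16879) - 1/(-26 + 324) = 126325*203204 - 1/298 = 25669745300 - 1*1/298 = 25669745300 - 1/298 = 7649584099399/298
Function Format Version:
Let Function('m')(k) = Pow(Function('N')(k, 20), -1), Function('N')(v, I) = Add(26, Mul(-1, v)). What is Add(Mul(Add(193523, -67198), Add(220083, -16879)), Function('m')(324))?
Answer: Rational(7649584099399, 298) ≈ 2.5670e+10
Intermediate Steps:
Function('m')(k) = Pow(Add(26, Mul(-1, k)), -1)
Add(Mul(Add(193523, -67198), Add(220083, -16879)), Function('m')(324)) = Add(Mul(Add(193523, -67198), Add(220083, -16879)), Mul(-1, Pow(Add(-26, 324), -1))) = Add(Mul(126325, 203204), Mul(-1, Pow(298, -1))) = Add(25669745300, Mul(-1, Rational(1, 298))) = Add(25669745300, Rational(-1, 298)) = Rational(7649584099399, 298)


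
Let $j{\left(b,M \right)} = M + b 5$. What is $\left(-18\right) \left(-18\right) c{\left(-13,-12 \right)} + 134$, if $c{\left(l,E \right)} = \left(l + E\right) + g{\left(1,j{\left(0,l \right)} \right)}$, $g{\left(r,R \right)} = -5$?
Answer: $-9586$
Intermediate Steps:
$j{\left(b,M \right)} = M + 5 b$
$c{\left(l,E \right)} = -5 + E + l$ ($c{\left(l,E \right)} = \left(l + E\right) - 5 = \left(E + l\right) - 5 = -5 + E + l$)
$\left(-18\right) \left(-18\right) c{\left(-13,-12 \right)} + 134 = \left(-18\right) \left(-18\right) \left(-5 - 12 - 13\right) + 134 = 324 \left(-30\right) + 134 = -9720 + 134 = -9586$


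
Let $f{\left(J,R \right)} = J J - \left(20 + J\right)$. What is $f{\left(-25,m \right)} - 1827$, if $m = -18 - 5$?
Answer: $-1197$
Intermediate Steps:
$m = -23$ ($m = -18 - 5 = -23$)
$f{\left(J,R \right)} = -20 + J^{2} - J$ ($f{\left(J,R \right)} = J^{2} - \left(20 + J\right) = -20 + J^{2} - J$)
$f{\left(-25,m \right)} - 1827 = \left(-20 + \left(-25\right)^{2} - -25\right) - 1827 = \left(-20 + 625 + 25\right) - 1827 = 630 - 1827 = -1197$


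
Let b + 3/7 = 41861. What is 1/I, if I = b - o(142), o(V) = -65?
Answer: 7/293479 ≈ 2.3852e-5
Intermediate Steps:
b = 293024/7 (b = -3/7 + 41861 = 293024/7 ≈ 41861.)
I = 293479/7 (I = 293024/7 - 1*(-65) = 293024/7 + 65 = 293479/7 ≈ 41926.)
1/I = 1/(293479/7) = 7/293479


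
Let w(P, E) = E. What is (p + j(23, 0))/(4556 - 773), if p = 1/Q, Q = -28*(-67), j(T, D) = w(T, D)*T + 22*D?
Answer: 1/7096908 ≈ 1.4091e-7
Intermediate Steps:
j(T, D) = 22*D + D*T (j(T, D) = D*T + 22*D = 22*D + D*T)
Q = 1876
p = 1/1876 ≈ 0.00053305
(p + j(23, 0))/(4556 - 773) = (1/1876 + 0*(22 + 23))/(4556 - 773) = (1/1876 + 0*45)/3783 = (1/1876 + 0)*(1/3783) = (1/1876)*(1/3783) = 1/7096908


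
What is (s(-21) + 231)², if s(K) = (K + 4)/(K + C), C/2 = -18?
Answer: 173817856/3249 ≈ 53499.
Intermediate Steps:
C = -36 (C = 2*(-18) = -36)
s(K) = (4 + K)/(-36 + K) (s(K) = (K + 4)/(K - 36) = (4 + K)/(-36 + K))
(s(-21) + 231)² = ((4 - 21)/(-36 - 21) + 231)² = (-17/(-57) + 231)² = (-1/57*(-17) + 231)² = (17/57 + 231)² = (13184/57)² = 173817856/3249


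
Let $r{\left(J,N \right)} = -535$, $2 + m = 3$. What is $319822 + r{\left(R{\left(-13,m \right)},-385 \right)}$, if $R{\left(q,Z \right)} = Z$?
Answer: $319287$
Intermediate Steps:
$m = 1$ ($m = -2 + 3 = 1$)
$319822 + r{\left(R{\left(-13,m \right)},-385 \right)} = 319822 - 535 = 319287$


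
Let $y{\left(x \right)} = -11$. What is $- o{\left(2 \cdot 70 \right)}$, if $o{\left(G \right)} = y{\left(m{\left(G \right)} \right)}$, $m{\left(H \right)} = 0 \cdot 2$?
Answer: $11$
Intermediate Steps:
$m{\left(H \right)} = 0$
$o{\left(G \right)} = -11$
$- o{\left(2 \cdot 70 \right)} = \left(-1\right) \left(-11\right) = 11$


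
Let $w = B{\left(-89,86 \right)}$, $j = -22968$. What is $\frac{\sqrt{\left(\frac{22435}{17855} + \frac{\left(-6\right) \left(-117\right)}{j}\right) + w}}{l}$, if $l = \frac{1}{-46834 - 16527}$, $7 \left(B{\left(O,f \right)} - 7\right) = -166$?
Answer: $- \frac{63361 i \sqrt{3939326603799433}}{15948086} \approx - 2.4936 \cdot 10^{5} i$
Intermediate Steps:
$B{\left(O,f \right)} = - \frac{117}{7}$ ($B{\left(O,f \right)} = 7 + \frac{1}{7} \left(-166\right) = 7 - \frac{166}{7} = - \frac{117}{7}$)
$l = - \frac{1}{63361}$ ($l = \frac{1}{-63361} = - \frac{1}{63361} \approx -1.5783 \cdot 10^{-5}$)
$w = - \frac{117}{7} \approx -16.714$
$\frac{\sqrt{\left(\frac{22435}{17855} + \frac{\left(-6\right) \left(-117\right)}{j}\right) + w}}{l} = \frac{\sqrt{\left(\frac{22435}{17855} + \frac{\left(-6\right) \left(-117\right)}{-22968}\right) - \frac{117}{7}}}{- \frac{1}{63361}} = \sqrt{\left(22435 \cdot \frac{1}{17855} + 702 \left(- \frac{1}{22968}\right)\right) - \frac{117}{7}} \left(-63361\right) = \sqrt{\left(\frac{4487}{3571} - \frac{39}{1276}\right) - \frac{117}{7}} \left(-63361\right) = \sqrt{\frac{5586143}{4556596} - \frac{117}{7}} \left(-63361\right) = \sqrt{- \frac{494018731}{31896172}} \left(-63361\right) = \frac{i \sqrt{3939326603799433}}{15948086} \left(-63361\right) = - \frac{63361 i \sqrt{3939326603799433}}{15948086}$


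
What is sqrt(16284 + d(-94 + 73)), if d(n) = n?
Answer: 3*sqrt(1807) ≈ 127.53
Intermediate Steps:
sqrt(16284 + d(-94 + 73)) = sqrt(16284 + (-94 + 73)) = sqrt(16284 - 21) = sqrt(16263) = 3*sqrt(1807)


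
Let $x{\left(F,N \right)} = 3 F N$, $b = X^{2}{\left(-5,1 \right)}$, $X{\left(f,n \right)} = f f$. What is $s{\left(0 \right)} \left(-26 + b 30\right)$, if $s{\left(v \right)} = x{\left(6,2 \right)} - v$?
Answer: $674064$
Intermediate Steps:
$X{\left(f,n \right)} = f^{2}$
$b = 625$ ($b = \left(\left(-5\right)^{2}\right)^{2} = 25^{2} = 625$)
$x{\left(F,N \right)} = 3 F N$
$s{\left(v \right)} = 36 - v$ ($s{\left(v \right)} = 3 \cdot 6 \cdot 2 - v = 36 - v$)
$s{\left(0 \right)} \left(-26 + b 30\right) = \left(36 - 0\right) \left(-26 + 625 \cdot 30\right) = \left(36 + 0\right) \left(-26 + 18750\right) = 36 \cdot 18724 = 674064$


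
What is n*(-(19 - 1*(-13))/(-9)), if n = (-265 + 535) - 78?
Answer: 2048/3 ≈ 682.67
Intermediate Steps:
n = 192 (n = 270 - 78 = 192)
n*(-(19 - 1*(-13))/(-9)) = 192*(-(19 - 1*(-13))/(-9)) = 192*(-(19 + 13)*(-1)/9) = 192*(-32*(-1)/9) = 192*(-1*(-32/9)) = 192*(32/9) = 2048/3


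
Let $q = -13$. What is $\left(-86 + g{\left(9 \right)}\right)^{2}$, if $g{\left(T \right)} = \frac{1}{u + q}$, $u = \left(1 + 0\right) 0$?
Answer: $\frac{1252161}{169} \approx 7409.2$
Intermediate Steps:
$u = 0$ ($u = 1 \cdot 0 = 0$)
$g{\left(T \right)} = - \frac{1}{13}$ ($g{\left(T \right)} = \frac{1}{0 - 13} = \frac{1}{-13} = - \frac{1}{13}$)
$\left(-86 + g{\left(9 \right)}\right)^{2} = \left(-86 - \frac{1}{13}\right)^{2} = \left(- \frac{1119}{13}\right)^{2} = \frac{1252161}{169}$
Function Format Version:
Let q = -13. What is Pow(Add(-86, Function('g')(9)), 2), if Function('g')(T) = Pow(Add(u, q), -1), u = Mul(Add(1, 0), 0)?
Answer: Rational(1252161, 169) ≈ 7409.2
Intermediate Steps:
u = 0 (u = Mul(1, 0) = 0)
Function('g')(T) = Rational(-1, 13) (Function('g')(T) = Pow(Add(0, -13), -1) = Pow(-13, -1) = Rational(-1, 13))
Pow(Add(-86, Function('g')(9)), 2) = Pow(Add(-86, Rational(-1, 13)), 2) = Pow(Rational(-1119, 13), 2) = Rational(1252161, 169)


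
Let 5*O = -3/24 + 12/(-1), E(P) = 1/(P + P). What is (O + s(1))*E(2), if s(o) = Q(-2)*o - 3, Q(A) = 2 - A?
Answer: -57/160 ≈ -0.35625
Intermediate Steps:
E(P) = 1/(2*P)
s(o) = -3 + 4*o (s(o) = (2 - 1*(-2))*o - 3 = (2 + 2)*o - 3 = 4*o - 3 = -3 + 4*o)
O = -97/40 (O = (-3/24 + 12/(-1))/5 = (-3*1/24 + 12*(-1))/5 = (-⅛ - 12)/5 = (⅕)*(-97/8) = -97/40 ≈ -2.4250)
(O + s(1))*E(2) = (-97/40 + (-3 + 4*1))*((½)/2) = (-97/40 + (-3 + 4))*((½)*(½)) = (-97/40 + 1)*(¼) = -57/40*¼ = -57/160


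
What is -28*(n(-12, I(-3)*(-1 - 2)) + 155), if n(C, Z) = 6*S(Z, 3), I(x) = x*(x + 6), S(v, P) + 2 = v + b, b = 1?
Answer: -8708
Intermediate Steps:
S(v, P) = -1 + v (S(v, P) = -2 + (v + 1) = -2 + (1 + v) = -1 + v)
I(x) = x*(6 + x)
n(C, Z) = -6 + 6*Z (n(C, Z) = 6*(-1 + Z) = -6 + 6*Z)
-28*(n(-12, I(-3)*(-1 - 2)) + 155) = -28*((-6 + 6*((-3*(6 - 3))*(-1 - 2))) + 155) = -28*((-6 + 6*(-3*3*(-3))) + 155) = -28*((-6 + 6*(-9*(-3))) + 155) = -28*((-6 + 6*27) + 155) = -28*((-6 + 162) + 155) = -28*(156 + 155) = -28*311 = -8708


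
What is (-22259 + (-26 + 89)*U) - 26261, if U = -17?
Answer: -49591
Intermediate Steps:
(-22259 + (-26 + 89)*U) - 26261 = (-22259 + (-26 + 89)*(-17)) - 26261 = (-22259 + 63*(-17)) - 26261 = (-22259 - 1071) - 26261 = -23330 - 26261 = -49591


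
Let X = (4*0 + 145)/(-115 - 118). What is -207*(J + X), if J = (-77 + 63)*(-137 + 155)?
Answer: 12184227/233 ≈ 52293.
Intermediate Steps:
J = -252 (J = -14*18 = -252)
X = -145/233 (X = (0 + 145)/(-233) = 145*(-1/233) = -145/233 ≈ -0.62232)
-207*(J + X) = -207*(-252 - 145/233) = -207*(-58861/233) = 12184227/233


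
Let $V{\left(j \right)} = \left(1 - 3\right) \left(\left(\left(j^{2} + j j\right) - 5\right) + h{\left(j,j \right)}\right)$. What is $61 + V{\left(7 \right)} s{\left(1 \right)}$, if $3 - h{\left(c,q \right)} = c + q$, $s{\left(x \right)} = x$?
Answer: $-103$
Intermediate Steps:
$h{\left(c,q \right)} = 3 - c - q$ ($h{\left(c,q \right)} = 3 - \left(c + q\right) = 3 - c - q$)
$V{\left(j \right)} = 4 - 4 j^{2} + 4 j$ ($V{\left(j \right)} = \left(1 - 3\right) \left(\left(\left(j^{2} + j j\right) - 5\right) - \left(-3 + 2 j\right)\right) = - 2 \left(\left(\left(j^{2} + j^{2}\right) - 5\right) - \left(-3 + 2 j\right)\right) = - 2 \left(\left(2 j^{2} - 5\right) - \left(-3 + 2 j\right)\right) = - 2 \left(\left(-5 + 2 j^{2}\right) - \left(-3 + 2 j\right)\right) = - 2 \left(-2 - 2 j + 2 j^{2}\right) = 4 - 4 j^{2} + 4 j$)
$61 + V{\left(7 \right)} s{\left(1 \right)} = 61 + \left(4 - 4 \cdot 7^{2} + 4 \cdot 7\right) 1 = 61 + \left(4 - 196 + 28\right) 1 = 61 - 164 = -103$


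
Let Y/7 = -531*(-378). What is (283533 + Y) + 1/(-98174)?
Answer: 165772591265/98174 ≈ 1.6886e+6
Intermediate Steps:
Y = 1405026 (Y = 7*(-531*(-378)) = 7*200718 = 1405026)
(283533 + Y) + 1/(-98174) = (283533 + 1405026) + 1/(-98174) = 1688559 - 1/98174 = 165772591265/98174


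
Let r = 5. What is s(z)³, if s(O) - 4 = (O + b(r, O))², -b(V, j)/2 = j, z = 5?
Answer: 24389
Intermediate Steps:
b(V, j) = -2*j
s(O) = 4 + O² (s(O) = 4 + (O - 2*O)² = 4 + (-O)² = 4 + O²)
s(z)³ = (4 + 5²)³ = (4 + 25)³ = 29³ = 24389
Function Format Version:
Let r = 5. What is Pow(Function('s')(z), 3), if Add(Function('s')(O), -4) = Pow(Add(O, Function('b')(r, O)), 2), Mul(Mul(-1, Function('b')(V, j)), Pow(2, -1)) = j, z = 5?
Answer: 24389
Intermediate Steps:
Function('b')(V, j) = Mul(-2, j)
Function('s')(O) = Add(4, Pow(O, 2)) (Function('s')(O) = Add(4, Pow(Add(O, Mul(-2, O)), 2)) = Add(4, Pow(Mul(-1, O), 2)) = Add(4, Pow(O, 2)))
Pow(Function('s')(z), 3) = Pow(Add(4, Pow(5, 2)), 3) = Pow(Add(4, 25), 3) = Pow(29, 3) = 24389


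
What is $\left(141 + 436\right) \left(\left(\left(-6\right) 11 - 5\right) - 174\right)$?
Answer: $-141365$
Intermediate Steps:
$\left(141 + 436\right) \left(\left(\left(-6\right) 11 - 5\right) - 174\right) = 577 \left(\left(-66 - 5\right) - 174\right) = 577 \left(-71 - 174\right) = 577 \left(-245\right) = -141365$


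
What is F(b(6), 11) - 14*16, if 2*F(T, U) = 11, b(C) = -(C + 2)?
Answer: -437/2 ≈ -218.50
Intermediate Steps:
b(C) = -2 - C (b(C) = -(2 + C) = -2 - C)
F(T, U) = 11/2 (F(T, U) = (½)*11 = 11/2)
F(b(6), 11) - 14*16 = 11/2 - 14*16 = 11/2 - 1*224 = 11/2 - 224 = -437/2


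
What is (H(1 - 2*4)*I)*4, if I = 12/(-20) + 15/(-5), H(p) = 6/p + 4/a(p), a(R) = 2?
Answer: -576/35 ≈ -16.457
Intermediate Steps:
H(p) = 2 + 6/p (H(p) = 6/p + 4/2 = 6/p + 4*(½) = 6/p + 2 = 2 + 6/p)
I = -18/5 (I = 12*(-1/20) + 15*(-⅕) = -⅗ - 3 = -18/5 ≈ -3.6000)
(H(1 - 2*4)*I)*4 = ((2 + 6/(1 - 2*4))*(-18/5))*4 = ((2 + 6/(1 - 8))*(-18/5))*4 = ((2 + 6/(-7))*(-18/5))*4 = ((2 + 6*(-⅐))*(-18/5))*4 = ((2 - 6/7)*(-18/5))*4 = ((8/7)*(-18/5))*4 = -144/35*4 = -576/35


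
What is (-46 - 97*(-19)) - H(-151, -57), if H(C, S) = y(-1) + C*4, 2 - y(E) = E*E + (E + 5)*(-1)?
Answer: 2396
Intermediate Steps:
y(E) = 7 + E - E² (y(E) = 2 - (E*E + (E + 5)*(-1)) = 2 - (E² + (5 + E)*(-1)) = 2 - (E² + (-5 - E)) = 2 - (-5 + E² - E) = 2 + (5 + E - E²) = 7 + E - E²)
H(C, S) = 5 + 4*C (H(C, S) = (7 - 1 - 1*(-1)²) + C*4 = (7 - 1 - 1*1) + 4*C = (7 - 1 - 1) + 4*C = 5 + 4*C)
(-46 - 97*(-19)) - H(-151, -57) = (-46 - 97*(-19)) - (5 + 4*(-151)) = (-46 + 1843) - (5 - 604) = 1797 - 1*(-599) = 1797 + 599 = 2396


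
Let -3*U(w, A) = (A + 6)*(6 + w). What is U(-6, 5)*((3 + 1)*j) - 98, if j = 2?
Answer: -98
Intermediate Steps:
U(w, A) = -(6 + A)*(6 + w)/3 (U(w, A) = -(A + 6)*(6 + w)/3 = -(6 + A)*(6 + w)/3)
U(-6, 5)*((3 + 1)*j) - 98 = (-12 - 2*5 - 2*(-6) - ⅓*5*(-6))*((3 + 1)*2) - 98 = (-12 - 10 + 12 + 10)*(4*2) - 98 = 0*8 - 98 = 0 - 98 = -98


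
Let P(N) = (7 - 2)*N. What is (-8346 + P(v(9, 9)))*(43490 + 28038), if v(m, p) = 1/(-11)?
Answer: -6567057208/11 ≈ -5.9701e+8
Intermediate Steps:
v(m, p) = -1/11 (v(m, p) = 1*(-1/11) = -1/11)
P(N) = 5*N
(-8346 + P(v(9, 9)))*(43490 + 28038) = (-8346 + 5*(-1/11))*(43490 + 28038) = (-8346 - 5/11)*71528 = -91811/11*71528 = -6567057208/11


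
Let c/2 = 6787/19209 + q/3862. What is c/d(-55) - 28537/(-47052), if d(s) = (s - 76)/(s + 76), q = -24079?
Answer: 189930441552559/76210561183716 ≈ 2.4922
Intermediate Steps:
c = -436322117/37092579 (c = 2*(6787/19209 - 24079/3862) = 2*(-436322117/74185158) = -436322117/37092579 ≈ -11.763)
d(s) = (-76 + s)/(76 + s)
c/d(-55) - 28537/(-47052) = -436322117*(76 - 55)/(-76 - 55)/37092579 - 28537/(-47052) = -436322117/(37092579*(-131/21)) - 28537*(-1/47052) = -436322117/(37092579*((1/21)*(-131))) + 28537/47052 = -436322117/(37092579*(-131/21)) + 28537/47052 = -436322117/37092579*(-21/131) + 28537/47052 = 3054254819/1619709283 + 28537/47052 = 189930441552559/76210561183716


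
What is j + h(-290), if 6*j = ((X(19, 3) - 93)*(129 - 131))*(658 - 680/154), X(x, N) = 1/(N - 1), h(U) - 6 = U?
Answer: 4589551/231 ≈ 19868.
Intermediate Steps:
h(U) = 6 + U
X(x, N) = 1/(-1 + N)
j = 4655155/231 (j = (((1/(-1 + 3) - 93)*(129 - 131))*(658 - 680/154))/6 = (((1/2 - 93)*(-2))*(658 - 680*1/154))/6 = (((1/2 - 93)*(-2))*(658 - 340/77))/6 = (-185/2*(-2)*(50326/77))/6 = (185*(50326/77))/6 = (1/6)*(9310310/77) = 4655155/231 ≈ 20152.)
j + h(-290) = 4655155/231 + (6 - 290) = 4655155/231 - 284 = 4589551/231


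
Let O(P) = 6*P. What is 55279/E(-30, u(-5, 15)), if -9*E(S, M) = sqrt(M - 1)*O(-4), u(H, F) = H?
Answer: -55279*I*sqrt(6)/16 ≈ -8462.8*I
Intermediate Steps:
E(S, M) = 8*sqrt(-1 + M)/3 (E(S, M) = -sqrt(M - 1)*6*(-4)/9 = -sqrt(-1 + M)*(-24)/9 = -(-8)*sqrt(-1 + M)/3 = 8*sqrt(-1 + M)/3)
55279/E(-30, u(-5, 15)) = 55279/((8*sqrt(-1 - 5)/3)) = 55279/((8*sqrt(-6)/3)) = 55279/((8*(I*sqrt(6))/3)) = 55279/((8*I*sqrt(6)/3)) = 55279*(-I*sqrt(6)/16) = -55279*I*sqrt(6)/16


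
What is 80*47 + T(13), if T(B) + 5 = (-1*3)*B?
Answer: 3716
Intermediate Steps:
T(B) = -5 - 3*B (T(B) = -5 + (-1*3)*B = -5 - 3*B)
80*47 + T(13) = 80*47 + (-5 - 3*13) = 3760 + (-5 - 39) = 3760 - 44 = 3716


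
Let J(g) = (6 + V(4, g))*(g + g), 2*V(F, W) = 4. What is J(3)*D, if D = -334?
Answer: -16032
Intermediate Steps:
V(F, W) = 2 (V(F, W) = (1/2)*4 = 2)
J(g) = 16*g (J(g) = (6 + 2)*(g + g) = 8*(2*g) = 16*g)
J(3)*D = (16*3)*(-334) = 48*(-334) = -16032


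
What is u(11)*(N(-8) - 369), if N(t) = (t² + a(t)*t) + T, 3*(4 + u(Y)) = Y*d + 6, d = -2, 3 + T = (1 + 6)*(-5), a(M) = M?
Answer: 2604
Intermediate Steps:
T = -38 (T = -3 + (1 + 6)*(-5) = -3 + 7*(-5) = -3 - 35 = -38)
u(Y) = -2 - 2*Y/3 (u(Y) = -4 + (Y*(-2) + 6)/3 = -4 + (-2*Y + 6)/3 = -4 + (6 - 2*Y)/3 = -4 + (2 - 2*Y/3) = -2 - 2*Y/3)
N(t) = -38 + 2*t² (N(t) = (t² + t*t) - 38 = (t² + t²) - 38 = 2*t² - 38 = -38 + 2*t²)
u(11)*(N(-8) - 369) = (-2 - ⅔*11)*((-38 + 2*(-8)²) - 369) = (-2 - 22/3)*((-38 + 2*64) - 369) = -28*((-38 + 128) - 369)/3 = -28*(90 - 369)/3 = -28/3*(-279) = 2604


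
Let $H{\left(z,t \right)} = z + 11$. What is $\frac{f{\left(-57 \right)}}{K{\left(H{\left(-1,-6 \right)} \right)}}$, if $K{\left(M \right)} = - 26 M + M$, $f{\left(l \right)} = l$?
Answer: $\frac{57}{250} \approx 0.228$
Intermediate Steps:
$H{\left(z,t \right)} = 11 + z$
$K{\left(M \right)} = - 25 M$
$\frac{f{\left(-57 \right)}}{K{\left(H{\left(-1,-6 \right)} \right)}} = - \frac{57}{\left(-25\right) \left(11 - 1\right)} = - \frac{57}{\left(-25\right) 10} = - \frac{57}{-250} = \left(-57\right) \left(- \frac{1}{250}\right) = \frac{57}{250}$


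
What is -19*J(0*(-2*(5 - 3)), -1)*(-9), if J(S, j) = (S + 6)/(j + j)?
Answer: -513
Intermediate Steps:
J(S, j) = (6 + S)/(2*j) (J(S, j) = (6 + S)/((2*j)) = (6 + S)*(1/(2*j)) = (6 + S)/(2*j))
-19*J(0*(-2*(5 - 3)), -1)*(-9) = -19*((1/2)*(6 + 0*(-2*(5 - 3)))/(-1))*(-9) = -19*((1/2)*(-1)*(6 + 0*(-2*2)))*(-9) = -19*((1/2)*(-1)*(6 + 0*(-4)))*(-9) = -19*((1/2)*(-1)*(6 + 0))*(-9) = -19*((1/2)*(-1)*6)*(-9) = -19*(-3)*(-9) = -(-57)*(-9) = -1*513 = -513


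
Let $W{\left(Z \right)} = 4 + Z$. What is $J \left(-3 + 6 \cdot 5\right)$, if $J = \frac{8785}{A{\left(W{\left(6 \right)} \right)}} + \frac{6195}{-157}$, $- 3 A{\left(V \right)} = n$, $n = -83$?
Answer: $\frac{97835850}{13031} \approx 7507.9$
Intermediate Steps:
$A{\left(V \right)} = \frac{83}{3}$ ($A{\left(V \right)} = \left(- \frac{1}{3}\right) \left(-83\right) = \frac{83}{3}$)
$J = \frac{3623550}{13031}$ ($J = \frac{8785}{\frac{83}{3}} + \frac{6195}{-157} = 8785 \cdot \frac{3}{83} + 6195 \left(- \frac{1}{157}\right) = \frac{26355}{83} - \frac{6195}{157} = \frac{3623550}{13031} \approx 278.07$)
$J \left(-3 + 6 \cdot 5\right) = \frac{3623550 \left(-3 + 6 \cdot 5\right)}{13031} = \frac{3623550 \left(-3 + 30\right)}{13031} = \frac{3623550}{13031} \cdot 27 = \frac{97835850}{13031}$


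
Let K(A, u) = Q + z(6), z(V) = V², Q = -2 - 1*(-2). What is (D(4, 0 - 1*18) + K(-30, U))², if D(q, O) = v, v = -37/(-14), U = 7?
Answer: 292681/196 ≈ 1493.3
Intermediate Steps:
Q = 0 (Q = -2 + 2 = 0)
v = 37/14 (v = -37*(-1/14) = 37/14 ≈ 2.6429)
D(q, O) = 37/14
K(A, u) = 36 (K(A, u) = 0 + 6² = 0 + 36 = 36)
(D(4, 0 - 1*18) + K(-30, U))² = (37/14 + 36)² = (541/14)² = 292681/196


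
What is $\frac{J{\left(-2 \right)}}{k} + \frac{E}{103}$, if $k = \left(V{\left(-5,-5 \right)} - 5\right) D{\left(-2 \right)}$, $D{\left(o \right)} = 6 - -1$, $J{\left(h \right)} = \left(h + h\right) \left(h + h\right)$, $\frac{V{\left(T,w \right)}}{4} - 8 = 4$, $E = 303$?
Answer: $\frac{92851}{31003} \approx 2.9949$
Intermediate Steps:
$V{\left(T,w \right)} = 48$ ($V{\left(T,w \right)} = 32 + 4 \cdot 4 = 32 + 16 = 48$)
$J{\left(h \right)} = 4 h^{2}$ ($J{\left(h \right)} = 2 h 2 h = 4 h^{2}$)
$D{\left(o \right)} = 7$ ($D{\left(o \right)} = 6 + 1 = 7$)
$k = 301$ ($k = \left(48 - 5\right) 7 = 43 \cdot 7 = 301$)
$\frac{J{\left(-2 \right)}}{k} + \frac{E}{103} = \frac{4 \left(-2\right)^{2}}{301} + \frac{303}{103} = 4 \cdot 4 \cdot \frac{1}{301} + 303 \cdot \frac{1}{103} = 16 \cdot \frac{1}{301} + \frac{303}{103} = \frac{16}{301} + \frac{303}{103} = \frac{92851}{31003}$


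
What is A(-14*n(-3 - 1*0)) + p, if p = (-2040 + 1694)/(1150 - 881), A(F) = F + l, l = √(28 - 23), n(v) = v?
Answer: 10952/269 + √5 ≈ 42.950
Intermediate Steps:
l = √5 ≈ 2.2361
A(F) = F + √5
p = -346/269 ≈ -1.2862
A(-14*n(-3 - 1*0)) + p = (-14*(-3 - 1*0) + √5) - 346/269 = (-14*(-3 + 0) + √5) - 346/269 = (-14*(-3) + √5) - 346/269 = (42 + √5) - 346/269 = 10952/269 + √5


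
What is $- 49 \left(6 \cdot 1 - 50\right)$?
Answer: $2156$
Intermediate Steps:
$- 49 \left(6 \cdot 1 - 50\right) = - 49 \left(6 - 50\right) = \left(-49\right) \left(-44\right) = 2156$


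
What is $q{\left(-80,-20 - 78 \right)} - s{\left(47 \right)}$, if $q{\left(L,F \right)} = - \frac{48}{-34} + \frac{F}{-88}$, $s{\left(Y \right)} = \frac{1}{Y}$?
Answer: $\frac{88035}{35156} \approx 2.5041$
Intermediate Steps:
$q{\left(L,F \right)} = \frac{24}{17} - \frac{F}{88}$ ($q{\left(L,F \right)} = \left(-48\right) \left(- \frac{1}{34}\right) + F \left(- \frac{1}{88}\right) = \frac{24}{17} - \frac{F}{88}$)
$q{\left(-80,-20 - 78 \right)} - s{\left(47 \right)} = \left(\frac{24}{17} - \frac{-20 - 78}{88}\right) - \frac{1}{47} = \left(\frac{24}{17} - - \frac{49}{44}\right) - \frac{1}{47} = \left(\frac{24}{17} + \frac{49}{44}\right) - \frac{1}{47} = \frac{1889}{748} - \frac{1}{47} = \frac{88035}{35156}$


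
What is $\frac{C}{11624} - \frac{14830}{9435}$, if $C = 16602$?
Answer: $- \frac{1574405}{10967244} \approx -0.14356$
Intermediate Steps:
$\frac{C}{11624} - \frac{14830}{9435} = \frac{16602}{11624} - \frac{14830}{9435} = 16602 \cdot \frac{1}{11624} - \frac{2966}{1887} = \frac{8301}{5812} - \frac{2966}{1887} = - \frac{1574405}{10967244}$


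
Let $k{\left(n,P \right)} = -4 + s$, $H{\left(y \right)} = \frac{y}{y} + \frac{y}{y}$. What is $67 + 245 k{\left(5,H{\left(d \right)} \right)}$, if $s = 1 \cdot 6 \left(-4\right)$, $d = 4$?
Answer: $-6793$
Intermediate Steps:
$H{\left(y \right)} = 2$ ($H{\left(y \right)} = 1 + 1 = 2$)
$s = -24$ ($s = 6 \left(-4\right) = -24$)
$k{\left(n,P \right)} = -28$ ($k{\left(n,P \right)} = -4 - 24 = -28$)
$67 + 245 k{\left(5,H{\left(d \right)} \right)} = 67 + 245 \left(-28\right) = 67 - 6860 = -6793$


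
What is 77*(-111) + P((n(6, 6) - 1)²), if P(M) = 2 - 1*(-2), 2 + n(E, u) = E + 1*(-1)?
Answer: -8543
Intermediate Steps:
n(E, u) = -3 + E (n(E, u) = -2 + (E + 1*(-1)) = -2 + (E - 1) = -2 + (-1 + E) = -3 + E)
P(M) = 4 (P(M) = 2 + 2 = 4)
77*(-111) + P((n(6, 6) - 1)²) = 77*(-111) + 4 = -8547 + 4 = -8543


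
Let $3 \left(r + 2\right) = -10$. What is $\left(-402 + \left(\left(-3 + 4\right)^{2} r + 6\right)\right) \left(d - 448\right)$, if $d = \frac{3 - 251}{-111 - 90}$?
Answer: $\frac{108119200}{603} \approx 1.793 \cdot 10^{5}$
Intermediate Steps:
$r = - \frac{16}{3}$ ($r = -2 + \frac{1}{3} \left(-10\right) = -2 - \frac{10}{3} = - \frac{16}{3} \approx -5.3333$)
$d = \frac{248}{201}$ ($d = - \frac{248}{-201} = \left(-248\right) \left(- \frac{1}{201}\right) = \frac{248}{201} \approx 1.2338$)
$\left(-402 + \left(\left(-3 + 4\right)^{2} r + 6\right)\right) \left(d - 448\right) = \left(-402 + \left(\left(-3 + 4\right)^{2} \left(- \frac{16}{3}\right) + 6\right)\right) \left(\frac{248}{201} - 448\right) = \left(-402 + \left(1^{2} \left(- \frac{16}{3}\right) + 6\right)\right) \left(- \frac{89800}{201}\right) = \left(-402 + \left(1 \left(- \frac{16}{3}\right) + 6\right)\right) \left(- \frac{89800}{201}\right) = \left(-402 + \left(- \frac{16}{3} + 6\right)\right) \left(- \frac{89800}{201}\right) = \left(-402 + \frac{2}{3}\right) \left(- \frac{89800}{201}\right) = \left(- \frac{1204}{3}\right) \left(- \frac{89800}{201}\right) = \frac{108119200}{603}$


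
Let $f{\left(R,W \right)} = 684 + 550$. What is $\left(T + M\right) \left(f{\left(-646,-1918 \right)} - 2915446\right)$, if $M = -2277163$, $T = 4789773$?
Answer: $-7322278213320$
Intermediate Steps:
$f{\left(R,W \right)} = 1234$
$\left(T + M\right) \left(f{\left(-646,-1918 \right)} - 2915446\right) = \left(4789773 - 2277163\right) \left(1234 - 2915446\right) = 2512610 \left(-2914212\right) = -7322278213320$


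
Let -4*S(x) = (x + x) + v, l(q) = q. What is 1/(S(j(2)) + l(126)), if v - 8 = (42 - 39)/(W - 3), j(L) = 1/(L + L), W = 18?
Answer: 40/4953 ≈ 0.0080759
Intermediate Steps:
j(L) = 1/(2*L)
v = 41/5 (v = 8 + (42 - 39)/(18 - 3) = 8 + 3/15 = 8 + 3*(1/15) = 8 + 1/5 = 41/5 ≈ 8.2000)
S(x) = -41/20 - x/2 (S(x) = -((x + x) + 41/5)/4 = -(2*x + 41/5)/4 = -(41/5 + 2*x)/4 = -41/20 - x/2)
1/(S(j(2)) + l(126)) = 1/((-41/20 - 1/(4*2)) + 126) = 1/((-41/20 - 1/2*1/4) + 126) = 1/((-41/20 - 1/8) + 126) = 1/(-87/40 + 126) = 1/(4953/40) = 40/4953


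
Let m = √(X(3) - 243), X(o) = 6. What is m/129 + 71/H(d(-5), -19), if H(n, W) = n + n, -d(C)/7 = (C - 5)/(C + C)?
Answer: -71/14 + I*√237/129 ≈ -5.0714 + 0.11934*I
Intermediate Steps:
d(C) = -7*(-5 + C)/(2*C) (d(C) = -7*(C - 5)/(C + C) = -7*(-5 + C)/(2*C))
m = I*√237 (m = √(6 - 243) = √(-237) = I*√237 ≈ 15.395*I)
H(n, W) = 2*n
m/129 + 71/H(d(-5), -19) = (I*√237)/129 + 71/((2*((7/2)*(5 - 1*(-5))/(-5)))) = (I*√237)*(1/129) + 71/((2*((7/2)*(-⅕)*(5 + 5)))) = I*√237/129 + 71/((2*((7/2)*(-⅕)*10))) = I*√237/129 + 71/((2*(-7))) = I*√237/129 + 71/(-14) = I*√237/129 + 71*(-1/14) = I*√237/129 - 71/14 = -71/14 + I*√237/129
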